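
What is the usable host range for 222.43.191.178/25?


Network: 222.43.191.128
Broadcast: 222.43.191.255
First usable = network + 1
Last usable = broadcast - 1
Range: 222.43.191.129 to 222.43.191.254


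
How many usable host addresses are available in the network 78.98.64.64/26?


Host bits = 32 - 26 = 6
Total addresses = 2^6 = 64
Usable = total - 2 (network and broadcast)
Usable hosts: 62


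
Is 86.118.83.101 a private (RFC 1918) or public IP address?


RFC 1918 private ranges:
  10.0.0.0/8 (10.0.0.0 - 10.255.255.255)
  172.16.0.0/12 (172.16.0.0 - 172.31.255.255)
  192.168.0.0/16 (192.168.0.0 - 192.168.255.255)
Public (not in any RFC 1918 range)


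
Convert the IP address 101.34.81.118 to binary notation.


101 = 01100101
34 = 00100010
81 = 01010001
118 = 01110110
Binary: 01100101.00100010.01010001.01110110


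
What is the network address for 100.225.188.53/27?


IP:   01100100.11100001.10111100.00110101
Mask: 11111111.11111111.11111111.11100000
AND operation:
Net:  01100100.11100001.10111100.00100000
Network: 100.225.188.32/27


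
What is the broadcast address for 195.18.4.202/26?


Network: 195.18.4.192/26
Host bits = 6
Set all host bits to 1:
Broadcast: 195.18.4.255


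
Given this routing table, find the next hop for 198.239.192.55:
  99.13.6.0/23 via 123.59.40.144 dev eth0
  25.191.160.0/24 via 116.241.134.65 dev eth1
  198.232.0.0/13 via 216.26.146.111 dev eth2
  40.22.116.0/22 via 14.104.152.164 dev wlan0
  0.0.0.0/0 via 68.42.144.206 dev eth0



Longest prefix match for 198.239.192.55:
  /23 99.13.6.0: no
  /24 25.191.160.0: no
  /13 198.232.0.0: MATCH
  /22 40.22.116.0: no
  /0 0.0.0.0: MATCH
Selected: next-hop 216.26.146.111 via eth2 (matched /13)


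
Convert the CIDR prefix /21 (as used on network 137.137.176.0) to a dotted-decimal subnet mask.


/21 means 21 network bits, 11 host bits
Binary: 11111111111111111111100000000000
Mask: 255.255.248.0


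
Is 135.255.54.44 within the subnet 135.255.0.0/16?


Subnet network: 135.255.0.0
Test IP AND mask: 135.255.0.0
Yes, 135.255.54.44 is in 135.255.0.0/16


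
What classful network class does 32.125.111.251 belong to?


First octet: 32
Binary: 00100000
0xxxxxxx -> Class A (1-126)
Class A, default mask 255.0.0.0 (/8)


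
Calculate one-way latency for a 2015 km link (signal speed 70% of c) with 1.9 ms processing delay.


Speed = 0.7 * 3e5 km/s = 210000 km/s
Propagation delay = 2015 / 210000 = 0.0096 s = 9.5952 ms
Processing delay = 1.9 ms
Total one-way latency = 11.4952 ms


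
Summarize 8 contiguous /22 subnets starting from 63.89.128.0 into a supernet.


Original prefix: /22
Number of subnets: 8 = 2^3
New prefix = 22 - 3 = 19
Supernet: 63.89.128.0/19


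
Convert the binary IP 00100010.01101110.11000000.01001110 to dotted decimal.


00100010 = 34
01101110 = 110
11000000 = 192
01001110 = 78
IP: 34.110.192.78


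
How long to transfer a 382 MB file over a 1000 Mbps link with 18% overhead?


Effective throughput = 1000 * (1 - 18/100) = 820.0 Mbps
File size in Mb = 382 * 8 = 3056 Mb
Time = 3056 / 820.0
Time = 3.7268 seconds


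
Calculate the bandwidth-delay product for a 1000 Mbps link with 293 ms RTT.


BDP = bandwidth * RTT
= 1000 Mbps * 293 ms
= 1000 * 1e6 * 293 / 1000 bits
= 293000000 bits
= 36625000 bytes
= 35766.6016 KB
BDP = 293000000 bits (36625000 bytes)


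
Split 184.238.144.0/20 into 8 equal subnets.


New prefix = 20 + 3 = 23
Each subnet has 512 addresses
  184.238.144.0/23
  184.238.146.0/23
  184.238.148.0/23
  184.238.150.0/23
  184.238.152.0/23
  184.238.154.0/23
  184.238.156.0/23
  184.238.158.0/23
Subnets: 184.238.144.0/23, 184.238.146.0/23, 184.238.148.0/23, 184.238.150.0/23, 184.238.152.0/23, 184.238.154.0/23, 184.238.156.0/23, 184.238.158.0/23


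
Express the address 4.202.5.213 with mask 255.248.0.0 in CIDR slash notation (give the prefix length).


Binary: 11111111.11111000.00000000.00000000
Count leading 1s
Prefix: /13


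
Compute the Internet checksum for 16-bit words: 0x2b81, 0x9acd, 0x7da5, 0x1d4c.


Sum all words (with carry folding):
+ 0x2b81 = 0x2b81
+ 0x9acd = 0xc64e
+ 0x7da5 = 0x43f4
+ 0x1d4c = 0x6140
One's complement: ~0x6140
Checksum = 0x9ebf


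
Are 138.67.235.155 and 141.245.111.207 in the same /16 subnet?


Mask: 255.255.0.0
138.67.235.155 AND mask = 138.67.0.0
141.245.111.207 AND mask = 141.245.0.0
No, different subnets (138.67.0.0 vs 141.245.0.0)


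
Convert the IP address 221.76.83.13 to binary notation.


221 = 11011101
76 = 01001100
83 = 01010011
13 = 00001101
Binary: 11011101.01001100.01010011.00001101


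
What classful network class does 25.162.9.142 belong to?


First octet: 25
Binary: 00011001
0xxxxxxx -> Class A (1-126)
Class A, default mask 255.0.0.0 (/8)


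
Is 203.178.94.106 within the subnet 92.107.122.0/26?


Subnet network: 92.107.122.0
Test IP AND mask: 203.178.94.64
No, 203.178.94.106 is not in 92.107.122.0/26


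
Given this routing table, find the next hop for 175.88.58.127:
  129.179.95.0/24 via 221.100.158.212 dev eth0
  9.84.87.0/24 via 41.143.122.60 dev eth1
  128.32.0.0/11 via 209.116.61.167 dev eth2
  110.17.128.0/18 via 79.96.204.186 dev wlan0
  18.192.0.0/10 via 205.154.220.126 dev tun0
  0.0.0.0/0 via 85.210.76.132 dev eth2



Longest prefix match for 175.88.58.127:
  /24 129.179.95.0: no
  /24 9.84.87.0: no
  /11 128.32.0.0: no
  /18 110.17.128.0: no
  /10 18.192.0.0: no
  /0 0.0.0.0: MATCH
Selected: next-hop 85.210.76.132 via eth2 (matched /0)


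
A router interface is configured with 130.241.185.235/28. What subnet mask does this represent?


/28 means 28 network bits, 4 host bits
Binary: 11111111111111111111111111110000
Mask: 255.255.255.240


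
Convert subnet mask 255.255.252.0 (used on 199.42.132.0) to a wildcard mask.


Subnet mask: 255.255.252.0
Wildcard = 255.255.255.255 - subnet mask
255 - 255 = 0
255 - 255 = 0
255 - 252 = 3
255 - 0 = 255
Wildcard: 0.0.3.255


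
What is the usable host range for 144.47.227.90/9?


Network: 144.0.0.0
Broadcast: 144.127.255.255
First usable = network + 1
Last usable = broadcast - 1
Range: 144.0.0.1 to 144.127.255.254


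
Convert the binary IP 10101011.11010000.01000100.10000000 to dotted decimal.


10101011 = 171
11010000 = 208
01000100 = 68
10000000 = 128
IP: 171.208.68.128


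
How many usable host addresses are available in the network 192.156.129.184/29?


Host bits = 32 - 29 = 3
Total addresses = 2^3 = 8
Usable = total - 2 (network and broadcast)
Usable hosts: 6


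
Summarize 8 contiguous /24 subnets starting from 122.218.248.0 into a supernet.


Original prefix: /24
Number of subnets: 8 = 2^3
New prefix = 24 - 3 = 21
Supernet: 122.218.248.0/21


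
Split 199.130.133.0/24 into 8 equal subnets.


New prefix = 24 + 3 = 27
Each subnet has 32 addresses
  199.130.133.0/27
  199.130.133.32/27
  199.130.133.64/27
  199.130.133.96/27
  199.130.133.128/27
  199.130.133.160/27
  199.130.133.192/27
  199.130.133.224/27
Subnets: 199.130.133.0/27, 199.130.133.32/27, 199.130.133.64/27, 199.130.133.96/27, 199.130.133.128/27, 199.130.133.160/27, 199.130.133.192/27, 199.130.133.224/27


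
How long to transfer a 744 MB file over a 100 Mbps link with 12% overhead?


Effective throughput = 100 * (1 - 12/100) = 88 Mbps
File size in Mb = 744 * 8 = 5952 Mb
Time = 5952 / 88
Time = 67.6364 seconds


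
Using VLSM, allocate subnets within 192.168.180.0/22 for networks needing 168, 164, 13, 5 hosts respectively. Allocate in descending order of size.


168 hosts -> /24 (254 usable): 192.168.180.0/24
164 hosts -> /24 (254 usable): 192.168.181.0/24
13 hosts -> /28 (14 usable): 192.168.182.0/28
5 hosts -> /29 (6 usable): 192.168.182.16/29
Allocation: 192.168.180.0/24 (168 hosts, 254 usable); 192.168.181.0/24 (164 hosts, 254 usable); 192.168.182.0/28 (13 hosts, 14 usable); 192.168.182.16/29 (5 hosts, 6 usable)


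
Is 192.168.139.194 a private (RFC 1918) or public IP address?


RFC 1918 private ranges:
  10.0.0.0/8 (10.0.0.0 - 10.255.255.255)
  172.16.0.0/12 (172.16.0.0 - 172.31.255.255)
  192.168.0.0/16 (192.168.0.0 - 192.168.255.255)
Private (in 192.168.0.0/16)


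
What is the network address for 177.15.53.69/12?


IP:   10110001.00001111.00110101.01000101
Mask: 11111111.11110000.00000000.00000000
AND operation:
Net:  10110001.00000000.00000000.00000000
Network: 177.0.0.0/12


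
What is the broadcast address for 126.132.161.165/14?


Network: 126.132.0.0/14
Host bits = 18
Set all host bits to 1:
Broadcast: 126.135.255.255


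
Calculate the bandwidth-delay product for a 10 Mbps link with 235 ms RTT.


BDP = bandwidth * RTT
= 10 Mbps * 235 ms
= 10 * 1e6 * 235 / 1000 bits
= 2350000 bits
= 293750 bytes
= 286.8652 KB
BDP = 2350000 bits (293750 bytes)


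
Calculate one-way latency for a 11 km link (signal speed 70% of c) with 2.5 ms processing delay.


Speed = 0.7 * 3e5 km/s = 210000 km/s
Propagation delay = 11 / 210000 = 0.0001 s = 0.0524 ms
Processing delay = 2.5 ms
Total one-way latency = 2.5524 ms


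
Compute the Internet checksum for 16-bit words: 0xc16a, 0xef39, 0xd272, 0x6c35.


Sum all words (with carry folding):
+ 0xc16a = 0xc16a
+ 0xef39 = 0xb0a4
+ 0xd272 = 0x8317
+ 0x6c35 = 0xef4c
One's complement: ~0xef4c
Checksum = 0x10b3


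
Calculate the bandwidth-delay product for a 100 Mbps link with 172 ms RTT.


BDP = bandwidth * RTT
= 100 Mbps * 172 ms
= 100 * 1e6 * 172 / 1000 bits
= 17200000 bits
= 2150000 bytes
= 2099.6094 KB
BDP = 17200000 bits (2150000 bytes)


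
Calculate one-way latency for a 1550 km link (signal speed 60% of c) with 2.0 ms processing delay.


Speed = 0.6 * 3e5 km/s = 180000 km/s
Propagation delay = 1550 / 180000 = 0.0086 s = 8.6111 ms
Processing delay = 2.0 ms
Total one-way latency = 10.6111 ms


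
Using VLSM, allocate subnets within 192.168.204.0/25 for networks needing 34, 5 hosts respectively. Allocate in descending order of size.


34 hosts -> /26 (62 usable): 192.168.204.0/26
5 hosts -> /29 (6 usable): 192.168.204.64/29
Allocation: 192.168.204.0/26 (34 hosts, 62 usable); 192.168.204.64/29 (5 hosts, 6 usable)


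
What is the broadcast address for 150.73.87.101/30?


Network: 150.73.87.100/30
Host bits = 2
Set all host bits to 1:
Broadcast: 150.73.87.103


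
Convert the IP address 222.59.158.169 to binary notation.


222 = 11011110
59 = 00111011
158 = 10011110
169 = 10101001
Binary: 11011110.00111011.10011110.10101001


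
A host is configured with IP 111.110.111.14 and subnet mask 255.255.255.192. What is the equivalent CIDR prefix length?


Binary: 11111111.11111111.11111111.11000000
Count leading 1s
Prefix: /26


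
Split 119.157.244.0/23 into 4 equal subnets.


New prefix = 23 + 2 = 25
Each subnet has 128 addresses
  119.157.244.0/25
  119.157.244.128/25
  119.157.245.0/25
  119.157.245.128/25
Subnets: 119.157.244.0/25, 119.157.244.128/25, 119.157.245.0/25, 119.157.245.128/25


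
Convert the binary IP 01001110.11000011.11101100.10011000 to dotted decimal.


01001110 = 78
11000011 = 195
11101100 = 236
10011000 = 152
IP: 78.195.236.152


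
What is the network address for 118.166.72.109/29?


IP:   01110110.10100110.01001000.01101101
Mask: 11111111.11111111.11111111.11111000
AND operation:
Net:  01110110.10100110.01001000.01101000
Network: 118.166.72.104/29


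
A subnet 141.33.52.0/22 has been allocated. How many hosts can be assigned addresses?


Host bits = 32 - 22 = 10
Total addresses = 2^10 = 1024
Usable = total - 2 (network and broadcast)
Usable hosts: 1022


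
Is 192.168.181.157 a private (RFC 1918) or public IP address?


RFC 1918 private ranges:
  10.0.0.0/8 (10.0.0.0 - 10.255.255.255)
  172.16.0.0/12 (172.16.0.0 - 172.31.255.255)
  192.168.0.0/16 (192.168.0.0 - 192.168.255.255)
Private (in 192.168.0.0/16)


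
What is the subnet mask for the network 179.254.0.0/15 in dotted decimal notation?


/15 means 15 network bits, 17 host bits
Binary: 11111111111111100000000000000000
Mask: 255.254.0.0


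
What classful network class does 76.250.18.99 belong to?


First octet: 76
Binary: 01001100
0xxxxxxx -> Class A (1-126)
Class A, default mask 255.0.0.0 (/8)


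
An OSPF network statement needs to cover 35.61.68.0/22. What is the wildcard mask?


Subnet mask: 255.255.252.0
Wildcard = 255.255.255.255 - subnet mask
255 - 255 = 0
255 - 255 = 0
255 - 252 = 3
255 - 0 = 255
Wildcard: 0.0.3.255


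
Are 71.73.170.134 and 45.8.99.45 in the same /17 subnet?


Mask: 255.255.128.0
71.73.170.134 AND mask = 71.73.128.0
45.8.99.45 AND mask = 45.8.0.0
No, different subnets (71.73.128.0 vs 45.8.0.0)


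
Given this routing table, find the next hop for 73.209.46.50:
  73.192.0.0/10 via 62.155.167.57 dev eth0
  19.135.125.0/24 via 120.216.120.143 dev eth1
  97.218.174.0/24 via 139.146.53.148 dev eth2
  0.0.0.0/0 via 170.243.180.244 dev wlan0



Longest prefix match for 73.209.46.50:
  /10 73.192.0.0: MATCH
  /24 19.135.125.0: no
  /24 97.218.174.0: no
  /0 0.0.0.0: MATCH
Selected: next-hop 62.155.167.57 via eth0 (matched /10)


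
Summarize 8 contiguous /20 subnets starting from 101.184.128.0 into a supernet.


Original prefix: /20
Number of subnets: 8 = 2^3
New prefix = 20 - 3 = 17
Supernet: 101.184.128.0/17


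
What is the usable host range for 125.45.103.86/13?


Network: 125.40.0.0
Broadcast: 125.47.255.255
First usable = network + 1
Last usable = broadcast - 1
Range: 125.40.0.1 to 125.47.255.254


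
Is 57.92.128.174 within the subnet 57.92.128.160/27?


Subnet network: 57.92.128.160
Test IP AND mask: 57.92.128.160
Yes, 57.92.128.174 is in 57.92.128.160/27


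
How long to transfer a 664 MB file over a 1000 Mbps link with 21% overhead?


Effective throughput = 1000 * (1 - 21/100) = 790 Mbps
File size in Mb = 664 * 8 = 5312 Mb
Time = 5312 / 790
Time = 6.7241 seconds


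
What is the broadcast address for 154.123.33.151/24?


Network: 154.123.33.0/24
Host bits = 8
Set all host bits to 1:
Broadcast: 154.123.33.255


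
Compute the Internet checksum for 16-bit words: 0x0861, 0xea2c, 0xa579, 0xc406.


Sum all words (with carry folding):
+ 0x0861 = 0x0861
+ 0xea2c = 0xf28d
+ 0xa579 = 0x9807
+ 0xc406 = 0x5c0e
One's complement: ~0x5c0e
Checksum = 0xa3f1


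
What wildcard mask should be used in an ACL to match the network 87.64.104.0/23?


Subnet mask: 255.255.254.0
Wildcard = 255.255.255.255 - subnet mask
255 - 255 = 0
255 - 255 = 0
255 - 254 = 1
255 - 0 = 255
Wildcard: 0.0.1.255


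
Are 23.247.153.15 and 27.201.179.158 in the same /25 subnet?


Mask: 255.255.255.128
23.247.153.15 AND mask = 23.247.153.0
27.201.179.158 AND mask = 27.201.179.128
No, different subnets (23.247.153.0 vs 27.201.179.128)


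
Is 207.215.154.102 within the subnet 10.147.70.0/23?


Subnet network: 10.147.70.0
Test IP AND mask: 207.215.154.0
No, 207.215.154.102 is not in 10.147.70.0/23


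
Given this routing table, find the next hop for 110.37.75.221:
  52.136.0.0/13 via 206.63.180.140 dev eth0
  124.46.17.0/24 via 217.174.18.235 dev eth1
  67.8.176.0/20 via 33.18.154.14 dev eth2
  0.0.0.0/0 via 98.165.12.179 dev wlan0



Longest prefix match for 110.37.75.221:
  /13 52.136.0.0: no
  /24 124.46.17.0: no
  /20 67.8.176.0: no
  /0 0.0.0.0: MATCH
Selected: next-hop 98.165.12.179 via wlan0 (matched /0)


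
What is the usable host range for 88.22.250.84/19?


Network: 88.22.224.0
Broadcast: 88.22.255.255
First usable = network + 1
Last usable = broadcast - 1
Range: 88.22.224.1 to 88.22.255.254


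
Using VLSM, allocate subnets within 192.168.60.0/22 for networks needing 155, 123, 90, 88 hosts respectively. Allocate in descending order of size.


155 hosts -> /24 (254 usable): 192.168.60.0/24
123 hosts -> /25 (126 usable): 192.168.61.0/25
90 hosts -> /25 (126 usable): 192.168.61.128/25
88 hosts -> /25 (126 usable): 192.168.62.0/25
Allocation: 192.168.60.0/24 (155 hosts, 254 usable); 192.168.61.0/25 (123 hosts, 126 usable); 192.168.61.128/25 (90 hosts, 126 usable); 192.168.62.0/25 (88 hosts, 126 usable)


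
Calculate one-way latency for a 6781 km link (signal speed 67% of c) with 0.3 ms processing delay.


Speed = 0.67 * 3e5 km/s = 201000 km/s
Propagation delay = 6781 / 201000 = 0.0337 s = 33.7363 ms
Processing delay = 0.3 ms
Total one-way latency = 34.0363 ms


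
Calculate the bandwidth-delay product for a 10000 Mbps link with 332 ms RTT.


BDP = bandwidth * RTT
= 10000 Mbps * 332 ms
= 10000 * 1e6 * 332 / 1000 bits
= 3320000000 bits
= 415000000 bytes
= 405273.4375 KB
BDP = 3320000000 bits (415000000 bytes)


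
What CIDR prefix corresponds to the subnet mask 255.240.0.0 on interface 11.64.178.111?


Binary: 11111111.11110000.00000000.00000000
Count leading 1s
Prefix: /12


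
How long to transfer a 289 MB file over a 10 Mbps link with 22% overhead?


Effective throughput = 10 * (1 - 22/100) = 7.8 Mbps
File size in Mb = 289 * 8 = 2312 Mb
Time = 2312 / 7.8
Time = 296.4103 seconds


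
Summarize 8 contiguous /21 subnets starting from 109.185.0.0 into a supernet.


Original prefix: /21
Number of subnets: 8 = 2^3
New prefix = 21 - 3 = 18
Supernet: 109.185.0.0/18


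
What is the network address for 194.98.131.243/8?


IP:   11000010.01100010.10000011.11110011
Mask: 11111111.00000000.00000000.00000000
AND operation:
Net:  11000010.00000000.00000000.00000000
Network: 194.0.0.0/8


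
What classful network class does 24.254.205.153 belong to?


First octet: 24
Binary: 00011000
0xxxxxxx -> Class A (1-126)
Class A, default mask 255.0.0.0 (/8)


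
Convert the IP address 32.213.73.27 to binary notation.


32 = 00100000
213 = 11010101
73 = 01001001
27 = 00011011
Binary: 00100000.11010101.01001001.00011011


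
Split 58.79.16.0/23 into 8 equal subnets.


New prefix = 23 + 3 = 26
Each subnet has 64 addresses
  58.79.16.0/26
  58.79.16.64/26
  58.79.16.128/26
  58.79.16.192/26
  58.79.17.0/26
  58.79.17.64/26
  58.79.17.128/26
  58.79.17.192/26
Subnets: 58.79.16.0/26, 58.79.16.64/26, 58.79.16.128/26, 58.79.16.192/26, 58.79.17.0/26, 58.79.17.64/26, 58.79.17.128/26, 58.79.17.192/26


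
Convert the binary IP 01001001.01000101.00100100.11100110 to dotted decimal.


01001001 = 73
01000101 = 69
00100100 = 36
11100110 = 230
IP: 73.69.36.230


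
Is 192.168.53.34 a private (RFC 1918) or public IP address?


RFC 1918 private ranges:
  10.0.0.0/8 (10.0.0.0 - 10.255.255.255)
  172.16.0.0/12 (172.16.0.0 - 172.31.255.255)
  192.168.0.0/16 (192.168.0.0 - 192.168.255.255)
Private (in 192.168.0.0/16)


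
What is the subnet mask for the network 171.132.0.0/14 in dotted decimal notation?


/14 means 14 network bits, 18 host bits
Binary: 11111111111111000000000000000000
Mask: 255.252.0.0


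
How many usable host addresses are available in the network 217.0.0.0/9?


Host bits = 32 - 9 = 23
Total addresses = 2^23 = 8388608
Usable = total - 2 (network and broadcast)
Usable hosts: 8388606


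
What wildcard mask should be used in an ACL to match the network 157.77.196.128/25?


Subnet mask: 255.255.255.128
Wildcard = 255.255.255.255 - subnet mask
255 - 255 = 0
255 - 255 = 0
255 - 255 = 0
255 - 128 = 127
Wildcard: 0.0.0.127


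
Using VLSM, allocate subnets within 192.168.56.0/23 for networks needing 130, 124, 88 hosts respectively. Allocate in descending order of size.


130 hosts -> /24 (254 usable): 192.168.56.0/24
124 hosts -> /25 (126 usable): 192.168.57.0/25
88 hosts -> /25 (126 usable): 192.168.57.128/25
Allocation: 192.168.56.0/24 (130 hosts, 254 usable); 192.168.57.0/25 (124 hosts, 126 usable); 192.168.57.128/25 (88 hosts, 126 usable)


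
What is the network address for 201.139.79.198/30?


IP:   11001001.10001011.01001111.11000110
Mask: 11111111.11111111.11111111.11111100
AND operation:
Net:  11001001.10001011.01001111.11000100
Network: 201.139.79.196/30


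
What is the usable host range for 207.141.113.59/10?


Network: 207.128.0.0
Broadcast: 207.191.255.255
First usable = network + 1
Last usable = broadcast - 1
Range: 207.128.0.1 to 207.191.255.254


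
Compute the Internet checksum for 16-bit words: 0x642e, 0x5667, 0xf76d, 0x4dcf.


Sum all words (with carry folding):
+ 0x642e = 0x642e
+ 0x5667 = 0xba95
+ 0xf76d = 0xb203
+ 0x4dcf = 0xffd2
One's complement: ~0xffd2
Checksum = 0x002d


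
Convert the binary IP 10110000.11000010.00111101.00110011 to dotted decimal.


10110000 = 176
11000010 = 194
00111101 = 61
00110011 = 51
IP: 176.194.61.51


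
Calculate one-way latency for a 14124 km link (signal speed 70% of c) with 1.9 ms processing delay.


Speed = 0.7 * 3e5 km/s = 210000 km/s
Propagation delay = 14124 / 210000 = 0.0673 s = 67.2571 ms
Processing delay = 1.9 ms
Total one-way latency = 69.1571 ms


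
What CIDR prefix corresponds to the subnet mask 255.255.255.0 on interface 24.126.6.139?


Binary: 11111111.11111111.11111111.00000000
Count leading 1s
Prefix: /24


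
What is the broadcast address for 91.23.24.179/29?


Network: 91.23.24.176/29
Host bits = 3
Set all host bits to 1:
Broadcast: 91.23.24.183


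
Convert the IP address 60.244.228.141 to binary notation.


60 = 00111100
244 = 11110100
228 = 11100100
141 = 10001101
Binary: 00111100.11110100.11100100.10001101


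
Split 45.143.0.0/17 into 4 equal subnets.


New prefix = 17 + 2 = 19
Each subnet has 8192 addresses
  45.143.0.0/19
  45.143.32.0/19
  45.143.64.0/19
  45.143.96.0/19
Subnets: 45.143.0.0/19, 45.143.32.0/19, 45.143.64.0/19, 45.143.96.0/19


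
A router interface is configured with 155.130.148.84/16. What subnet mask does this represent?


/16 means 16 network bits, 16 host bits
Binary: 11111111111111110000000000000000
Mask: 255.255.0.0


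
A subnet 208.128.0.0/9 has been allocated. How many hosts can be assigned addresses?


Host bits = 32 - 9 = 23
Total addresses = 2^23 = 8388608
Usable = total - 2 (network and broadcast)
Usable hosts: 8388606


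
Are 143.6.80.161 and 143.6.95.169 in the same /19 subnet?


Mask: 255.255.224.0
143.6.80.161 AND mask = 143.6.64.0
143.6.95.169 AND mask = 143.6.64.0
Yes, same subnet (143.6.64.0)


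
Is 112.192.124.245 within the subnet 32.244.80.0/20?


Subnet network: 32.244.80.0
Test IP AND mask: 112.192.112.0
No, 112.192.124.245 is not in 32.244.80.0/20


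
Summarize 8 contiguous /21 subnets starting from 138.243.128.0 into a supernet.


Original prefix: /21
Number of subnets: 8 = 2^3
New prefix = 21 - 3 = 18
Supernet: 138.243.128.0/18


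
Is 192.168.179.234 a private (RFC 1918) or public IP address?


RFC 1918 private ranges:
  10.0.0.0/8 (10.0.0.0 - 10.255.255.255)
  172.16.0.0/12 (172.16.0.0 - 172.31.255.255)
  192.168.0.0/16 (192.168.0.0 - 192.168.255.255)
Private (in 192.168.0.0/16)


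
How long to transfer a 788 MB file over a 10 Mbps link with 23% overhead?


Effective throughput = 10 * (1 - 23/100) = 7.7 Mbps
File size in Mb = 788 * 8 = 6304 Mb
Time = 6304 / 7.7
Time = 818.7013 seconds


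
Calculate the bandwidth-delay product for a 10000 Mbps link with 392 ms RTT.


BDP = bandwidth * RTT
= 10000 Mbps * 392 ms
= 10000 * 1e6 * 392 / 1000 bits
= 3920000000 bits
= 490000000 bytes
= 478515.625 KB
BDP = 3920000000 bits (490000000 bytes)


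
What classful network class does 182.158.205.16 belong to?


First octet: 182
Binary: 10110110
10xxxxxx -> Class B (128-191)
Class B, default mask 255.255.0.0 (/16)


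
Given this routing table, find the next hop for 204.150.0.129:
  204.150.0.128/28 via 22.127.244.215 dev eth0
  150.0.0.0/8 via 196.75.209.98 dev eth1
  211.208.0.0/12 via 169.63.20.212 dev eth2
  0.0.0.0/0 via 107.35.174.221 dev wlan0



Longest prefix match for 204.150.0.129:
  /28 204.150.0.128: MATCH
  /8 150.0.0.0: no
  /12 211.208.0.0: no
  /0 0.0.0.0: MATCH
Selected: next-hop 22.127.244.215 via eth0 (matched /28)


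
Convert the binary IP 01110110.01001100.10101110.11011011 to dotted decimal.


01110110 = 118
01001100 = 76
10101110 = 174
11011011 = 219
IP: 118.76.174.219


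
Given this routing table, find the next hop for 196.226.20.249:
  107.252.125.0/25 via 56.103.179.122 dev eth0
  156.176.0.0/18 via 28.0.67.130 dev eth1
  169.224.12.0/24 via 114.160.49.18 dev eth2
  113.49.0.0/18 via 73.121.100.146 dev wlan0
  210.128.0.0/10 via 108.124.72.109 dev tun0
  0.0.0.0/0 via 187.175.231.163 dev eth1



Longest prefix match for 196.226.20.249:
  /25 107.252.125.0: no
  /18 156.176.0.0: no
  /24 169.224.12.0: no
  /18 113.49.0.0: no
  /10 210.128.0.0: no
  /0 0.0.0.0: MATCH
Selected: next-hop 187.175.231.163 via eth1 (matched /0)


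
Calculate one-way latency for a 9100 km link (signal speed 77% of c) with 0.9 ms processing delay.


Speed = 0.77 * 3e5 km/s = 231000 km/s
Propagation delay = 9100 / 231000 = 0.0394 s = 39.3939 ms
Processing delay = 0.9 ms
Total one-way latency = 40.2939 ms


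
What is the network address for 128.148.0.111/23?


IP:   10000000.10010100.00000000.01101111
Mask: 11111111.11111111.11111110.00000000
AND operation:
Net:  10000000.10010100.00000000.00000000
Network: 128.148.0.0/23


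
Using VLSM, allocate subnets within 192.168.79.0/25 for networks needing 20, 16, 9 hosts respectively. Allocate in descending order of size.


20 hosts -> /27 (30 usable): 192.168.79.0/27
16 hosts -> /27 (30 usable): 192.168.79.32/27
9 hosts -> /28 (14 usable): 192.168.79.64/28
Allocation: 192.168.79.0/27 (20 hosts, 30 usable); 192.168.79.32/27 (16 hosts, 30 usable); 192.168.79.64/28 (9 hosts, 14 usable)


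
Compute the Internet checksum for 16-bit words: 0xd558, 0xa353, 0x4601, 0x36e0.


Sum all words (with carry folding):
+ 0xd558 = 0xd558
+ 0xa353 = 0x78ac
+ 0x4601 = 0xbead
+ 0x36e0 = 0xf58d
One's complement: ~0xf58d
Checksum = 0x0a72


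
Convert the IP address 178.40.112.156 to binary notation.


178 = 10110010
40 = 00101000
112 = 01110000
156 = 10011100
Binary: 10110010.00101000.01110000.10011100


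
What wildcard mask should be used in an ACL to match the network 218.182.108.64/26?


Subnet mask: 255.255.255.192
Wildcard = 255.255.255.255 - subnet mask
255 - 255 = 0
255 - 255 = 0
255 - 255 = 0
255 - 192 = 63
Wildcard: 0.0.0.63


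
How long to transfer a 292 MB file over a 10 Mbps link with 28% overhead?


Effective throughput = 10 * (1 - 28/100) = 7.2 Mbps
File size in Mb = 292 * 8 = 2336 Mb
Time = 2336 / 7.2
Time = 324.4444 seconds


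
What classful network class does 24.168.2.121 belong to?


First octet: 24
Binary: 00011000
0xxxxxxx -> Class A (1-126)
Class A, default mask 255.0.0.0 (/8)


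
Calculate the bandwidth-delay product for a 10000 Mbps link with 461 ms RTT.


BDP = bandwidth * RTT
= 10000 Mbps * 461 ms
= 10000 * 1e6 * 461 / 1000 bits
= 4610000000 bits
= 576250000 bytes
= 562744.1406 KB
BDP = 4610000000 bits (576250000 bytes)


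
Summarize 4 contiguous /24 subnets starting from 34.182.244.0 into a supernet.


Original prefix: /24
Number of subnets: 4 = 2^2
New prefix = 24 - 2 = 22
Supernet: 34.182.244.0/22


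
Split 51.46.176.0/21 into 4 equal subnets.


New prefix = 21 + 2 = 23
Each subnet has 512 addresses
  51.46.176.0/23
  51.46.178.0/23
  51.46.180.0/23
  51.46.182.0/23
Subnets: 51.46.176.0/23, 51.46.178.0/23, 51.46.180.0/23, 51.46.182.0/23


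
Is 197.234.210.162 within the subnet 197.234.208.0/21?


Subnet network: 197.234.208.0
Test IP AND mask: 197.234.208.0
Yes, 197.234.210.162 is in 197.234.208.0/21


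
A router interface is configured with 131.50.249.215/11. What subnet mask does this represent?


/11 means 11 network bits, 21 host bits
Binary: 11111111111000000000000000000000
Mask: 255.224.0.0


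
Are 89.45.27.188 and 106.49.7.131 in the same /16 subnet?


Mask: 255.255.0.0
89.45.27.188 AND mask = 89.45.0.0
106.49.7.131 AND mask = 106.49.0.0
No, different subnets (89.45.0.0 vs 106.49.0.0)


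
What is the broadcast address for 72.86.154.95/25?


Network: 72.86.154.0/25
Host bits = 7
Set all host bits to 1:
Broadcast: 72.86.154.127


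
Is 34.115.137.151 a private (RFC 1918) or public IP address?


RFC 1918 private ranges:
  10.0.0.0/8 (10.0.0.0 - 10.255.255.255)
  172.16.0.0/12 (172.16.0.0 - 172.31.255.255)
  192.168.0.0/16 (192.168.0.0 - 192.168.255.255)
Public (not in any RFC 1918 range)


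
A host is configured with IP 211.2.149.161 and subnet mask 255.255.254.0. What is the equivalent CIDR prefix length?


Binary: 11111111.11111111.11111110.00000000
Count leading 1s
Prefix: /23


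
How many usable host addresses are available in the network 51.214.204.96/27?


Host bits = 32 - 27 = 5
Total addresses = 2^5 = 32
Usable = total - 2 (network and broadcast)
Usable hosts: 30


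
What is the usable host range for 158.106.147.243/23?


Network: 158.106.146.0
Broadcast: 158.106.147.255
First usable = network + 1
Last usable = broadcast - 1
Range: 158.106.146.1 to 158.106.147.254


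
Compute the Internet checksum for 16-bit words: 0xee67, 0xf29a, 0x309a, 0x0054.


Sum all words (with carry folding):
+ 0xee67 = 0xee67
+ 0xf29a = 0xe102
+ 0x309a = 0x119d
+ 0x0054 = 0x11f1
One's complement: ~0x11f1
Checksum = 0xee0e


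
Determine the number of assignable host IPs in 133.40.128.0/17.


Host bits = 32 - 17 = 15
Total addresses = 2^15 = 32768
Usable = total - 2 (network and broadcast)
Usable hosts: 32766


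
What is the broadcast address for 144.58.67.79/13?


Network: 144.56.0.0/13
Host bits = 19
Set all host bits to 1:
Broadcast: 144.63.255.255


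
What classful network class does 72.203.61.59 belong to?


First octet: 72
Binary: 01001000
0xxxxxxx -> Class A (1-126)
Class A, default mask 255.0.0.0 (/8)


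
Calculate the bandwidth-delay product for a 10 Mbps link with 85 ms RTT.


BDP = bandwidth * RTT
= 10 Mbps * 85 ms
= 10 * 1e6 * 85 / 1000 bits
= 850000 bits
= 106250 bytes
= 103.7598 KB
BDP = 850000 bits (106250 bytes)


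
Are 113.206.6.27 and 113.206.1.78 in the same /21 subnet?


Mask: 255.255.248.0
113.206.6.27 AND mask = 113.206.0.0
113.206.1.78 AND mask = 113.206.0.0
Yes, same subnet (113.206.0.0)


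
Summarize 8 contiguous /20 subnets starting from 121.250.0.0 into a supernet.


Original prefix: /20
Number of subnets: 8 = 2^3
New prefix = 20 - 3 = 17
Supernet: 121.250.0.0/17


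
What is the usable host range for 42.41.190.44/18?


Network: 42.41.128.0
Broadcast: 42.41.191.255
First usable = network + 1
Last usable = broadcast - 1
Range: 42.41.128.1 to 42.41.191.254


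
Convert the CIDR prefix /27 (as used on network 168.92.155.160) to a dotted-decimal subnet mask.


/27 means 27 network bits, 5 host bits
Binary: 11111111111111111111111111100000
Mask: 255.255.255.224


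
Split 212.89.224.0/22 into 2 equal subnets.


New prefix = 22 + 1 = 23
Each subnet has 512 addresses
  212.89.224.0/23
  212.89.226.0/23
Subnets: 212.89.224.0/23, 212.89.226.0/23


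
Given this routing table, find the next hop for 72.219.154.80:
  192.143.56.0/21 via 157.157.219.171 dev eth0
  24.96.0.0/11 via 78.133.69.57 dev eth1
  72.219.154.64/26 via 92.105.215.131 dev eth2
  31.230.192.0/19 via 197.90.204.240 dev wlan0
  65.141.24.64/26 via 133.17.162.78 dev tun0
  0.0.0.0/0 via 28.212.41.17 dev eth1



Longest prefix match for 72.219.154.80:
  /21 192.143.56.0: no
  /11 24.96.0.0: no
  /26 72.219.154.64: MATCH
  /19 31.230.192.0: no
  /26 65.141.24.64: no
  /0 0.0.0.0: MATCH
Selected: next-hop 92.105.215.131 via eth2 (matched /26)


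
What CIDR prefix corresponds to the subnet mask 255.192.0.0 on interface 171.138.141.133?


Binary: 11111111.11000000.00000000.00000000
Count leading 1s
Prefix: /10


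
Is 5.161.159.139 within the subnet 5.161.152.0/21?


Subnet network: 5.161.152.0
Test IP AND mask: 5.161.152.0
Yes, 5.161.159.139 is in 5.161.152.0/21


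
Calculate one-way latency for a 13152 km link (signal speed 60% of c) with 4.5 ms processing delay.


Speed = 0.6 * 3e5 km/s = 180000 km/s
Propagation delay = 13152 / 180000 = 0.0731 s = 73.0667 ms
Processing delay = 4.5 ms
Total one-way latency = 77.5667 ms


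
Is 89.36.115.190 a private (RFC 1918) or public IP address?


RFC 1918 private ranges:
  10.0.0.0/8 (10.0.0.0 - 10.255.255.255)
  172.16.0.0/12 (172.16.0.0 - 172.31.255.255)
  192.168.0.0/16 (192.168.0.0 - 192.168.255.255)
Public (not in any RFC 1918 range)


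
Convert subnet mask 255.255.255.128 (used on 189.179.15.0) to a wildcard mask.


Subnet mask: 255.255.255.128
Wildcard = 255.255.255.255 - subnet mask
255 - 255 = 0
255 - 255 = 0
255 - 255 = 0
255 - 128 = 127
Wildcard: 0.0.0.127


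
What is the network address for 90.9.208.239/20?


IP:   01011010.00001001.11010000.11101111
Mask: 11111111.11111111.11110000.00000000
AND operation:
Net:  01011010.00001001.11010000.00000000
Network: 90.9.208.0/20


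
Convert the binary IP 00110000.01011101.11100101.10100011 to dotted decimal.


00110000 = 48
01011101 = 93
11100101 = 229
10100011 = 163
IP: 48.93.229.163


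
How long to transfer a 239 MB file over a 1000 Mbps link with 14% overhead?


Effective throughput = 1000 * (1 - 14/100) = 860 Mbps
File size in Mb = 239 * 8 = 1912 Mb
Time = 1912 / 860
Time = 2.2233 seconds


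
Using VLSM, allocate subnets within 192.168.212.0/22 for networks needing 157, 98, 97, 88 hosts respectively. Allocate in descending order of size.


157 hosts -> /24 (254 usable): 192.168.212.0/24
98 hosts -> /25 (126 usable): 192.168.213.0/25
97 hosts -> /25 (126 usable): 192.168.213.128/25
88 hosts -> /25 (126 usable): 192.168.214.0/25
Allocation: 192.168.212.0/24 (157 hosts, 254 usable); 192.168.213.0/25 (98 hosts, 126 usable); 192.168.213.128/25 (97 hosts, 126 usable); 192.168.214.0/25 (88 hosts, 126 usable)


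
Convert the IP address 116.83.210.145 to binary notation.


116 = 01110100
83 = 01010011
210 = 11010010
145 = 10010001
Binary: 01110100.01010011.11010010.10010001


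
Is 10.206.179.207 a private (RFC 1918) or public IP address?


RFC 1918 private ranges:
  10.0.0.0/8 (10.0.0.0 - 10.255.255.255)
  172.16.0.0/12 (172.16.0.0 - 172.31.255.255)
  192.168.0.0/16 (192.168.0.0 - 192.168.255.255)
Private (in 10.0.0.0/8)


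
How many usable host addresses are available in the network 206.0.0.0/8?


Host bits = 32 - 8 = 24
Total addresses = 2^24 = 16777216
Usable = total - 2 (network and broadcast)
Usable hosts: 16777214


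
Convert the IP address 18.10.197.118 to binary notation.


18 = 00010010
10 = 00001010
197 = 11000101
118 = 01110110
Binary: 00010010.00001010.11000101.01110110


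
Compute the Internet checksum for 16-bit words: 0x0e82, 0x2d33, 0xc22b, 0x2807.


Sum all words (with carry folding):
+ 0x0e82 = 0x0e82
+ 0x2d33 = 0x3bb5
+ 0xc22b = 0xfde0
+ 0x2807 = 0x25e8
One's complement: ~0x25e8
Checksum = 0xda17


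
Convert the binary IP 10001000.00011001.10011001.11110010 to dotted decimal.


10001000 = 136
00011001 = 25
10011001 = 153
11110010 = 242
IP: 136.25.153.242


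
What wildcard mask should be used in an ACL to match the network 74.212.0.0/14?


Subnet mask: 255.252.0.0
Wildcard = 255.255.255.255 - subnet mask
255 - 255 = 0
255 - 252 = 3
255 - 0 = 255
255 - 0 = 255
Wildcard: 0.3.255.255


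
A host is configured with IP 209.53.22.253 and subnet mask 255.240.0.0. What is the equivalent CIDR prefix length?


Binary: 11111111.11110000.00000000.00000000
Count leading 1s
Prefix: /12


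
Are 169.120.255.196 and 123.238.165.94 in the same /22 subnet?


Mask: 255.255.252.0
169.120.255.196 AND mask = 169.120.252.0
123.238.165.94 AND mask = 123.238.164.0
No, different subnets (169.120.252.0 vs 123.238.164.0)


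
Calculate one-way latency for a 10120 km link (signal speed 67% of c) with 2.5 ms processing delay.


Speed = 0.67 * 3e5 km/s = 201000 km/s
Propagation delay = 10120 / 201000 = 0.0503 s = 50.3483 ms
Processing delay = 2.5 ms
Total one-way latency = 52.8483 ms


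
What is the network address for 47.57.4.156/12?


IP:   00101111.00111001.00000100.10011100
Mask: 11111111.11110000.00000000.00000000
AND operation:
Net:  00101111.00110000.00000000.00000000
Network: 47.48.0.0/12


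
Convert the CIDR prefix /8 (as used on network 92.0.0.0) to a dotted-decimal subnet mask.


/8 means 8 network bits, 24 host bits
Binary: 11111111000000000000000000000000
Mask: 255.0.0.0


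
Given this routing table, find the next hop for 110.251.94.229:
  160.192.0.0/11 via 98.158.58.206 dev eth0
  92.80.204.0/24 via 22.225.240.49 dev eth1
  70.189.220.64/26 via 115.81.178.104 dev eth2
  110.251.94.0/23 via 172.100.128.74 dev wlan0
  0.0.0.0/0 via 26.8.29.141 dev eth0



Longest prefix match for 110.251.94.229:
  /11 160.192.0.0: no
  /24 92.80.204.0: no
  /26 70.189.220.64: no
  /23 110.251.94.0: MATCH
  /0 0.0.0.0: MATCH
Selected: next-hop 172.100.128.74 via wlan0 (matched /23)


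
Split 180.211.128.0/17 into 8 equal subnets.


New prefix = 17 + 3 = 20
Each subnet has 4096 addresses
  180.211.128.0/20
  180.211.144.0/20
  180.211.160.0/20
  180.211.176.0/20
  180.211.192.0/20
  180.211.208.0/20
  180.211.224.0/20
  180.211.240.0/20
Subnets: 180.211.128.0/20, 180.211.144.0/20, 180.211.160.0/20, 180.211.176.0/20, 180.211.192.0/20, 180.211.208.0/20, 180.211.224.0/20, 180.211.240.0/20


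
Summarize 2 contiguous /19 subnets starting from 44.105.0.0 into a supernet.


Original prefix: /19
Number of subnets: 2 = 2^1
New prefix = 19 - 1 = 18
Supernet: 44.105.0.0/18


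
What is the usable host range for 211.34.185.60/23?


Network: 211.34.184.0
Broadcast: 211.34.185.255
First usable = network + 1
Last usable = broadcast - 1
Range: 211.34.184.1 to 211.34.185.254


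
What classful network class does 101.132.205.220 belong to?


First octet: 101
Binary: 01100101
0xxxxxxx -> Class A (1-126)
Class A, default mask 255.0.0.0 (/8)


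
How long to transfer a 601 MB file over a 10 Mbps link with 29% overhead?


Effective throughput = 10 * (1 - 29/100) = 7.1 Mbps
File size in Mb = 601 * 8 = 4808 Mb
Time = 4808 / 7.1
Time = 677.1831 seconds


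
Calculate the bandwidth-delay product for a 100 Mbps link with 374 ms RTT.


BDP = bandwidth * RTT
= 100 Mbps * 374 ms
= 100 * 1e6 * 374 / 1000 bits
= 37400000 bits
= 4675000 bytes
= 4565.4297 KB
BDP = 37400000 bits (4675000 bytes)


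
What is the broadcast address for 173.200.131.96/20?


Network: 173.200.128.0/20
Host bits = 12
Set all host bits to 1:
Broadcast: 173.200.143.255


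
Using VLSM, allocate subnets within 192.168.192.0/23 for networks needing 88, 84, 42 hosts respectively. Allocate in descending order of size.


88 hosts -> /25 (126 usable): 192.168.192.0/25
84 hosts -> /25 (126 usable): 192.168.192.128/25
42 hosts -> /26 (62 usable): 192.168.193.0/26
Allocation: 192.168.192.0/25 (88 hosts, 126 usable); 192.168.192.128/25 (84 hosts, 126 usable); 192.168.193.0/26 (42 hosts, 62 usable)


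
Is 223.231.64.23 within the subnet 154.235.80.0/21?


Subnet network: 154.235.80.0
Test IP AND mask: 223.231.64.0
No, 223.231.64.23 is not in 154.235.80.0/21


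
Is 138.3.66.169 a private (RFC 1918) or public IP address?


RFC 1918 private ranges:
  10.0.0.0/8 (10.0.0.0 - 10.255.255.255)
  172.16.0.0/12 (172.16.0.0 - 172.31.255.255)
  192.168.0.0/16 (192.168.0.0 - 192.168.255.255)
Public (not in any RFC 1918 range)


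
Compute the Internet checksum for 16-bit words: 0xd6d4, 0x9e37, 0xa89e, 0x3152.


Sum all words (with carry folding):
+ 0xd6d4 = 0xd6d4
+ 0x9e37 = 0x750c
+ 0xa89e = 0x1dab
+ 0x3152 = 0x4efd
One's complement: ~0x4efd
Checksum = 0xb102


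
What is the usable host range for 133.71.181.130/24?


Network: 133.71.181.0
Broadcast: 133.71.181.255
First usable = network + 1
Last usable = broadcast - 1
Range: 133.71.181.1 to 133.71.181.254


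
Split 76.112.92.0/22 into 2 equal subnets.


New prefix = 22 + 1 = 23
Each subnet has 512 addresses
  76.112.92.0/23
  76.112.94.0/23
Subnets: 76.112.92.0/23, 76.112.94.0/23
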